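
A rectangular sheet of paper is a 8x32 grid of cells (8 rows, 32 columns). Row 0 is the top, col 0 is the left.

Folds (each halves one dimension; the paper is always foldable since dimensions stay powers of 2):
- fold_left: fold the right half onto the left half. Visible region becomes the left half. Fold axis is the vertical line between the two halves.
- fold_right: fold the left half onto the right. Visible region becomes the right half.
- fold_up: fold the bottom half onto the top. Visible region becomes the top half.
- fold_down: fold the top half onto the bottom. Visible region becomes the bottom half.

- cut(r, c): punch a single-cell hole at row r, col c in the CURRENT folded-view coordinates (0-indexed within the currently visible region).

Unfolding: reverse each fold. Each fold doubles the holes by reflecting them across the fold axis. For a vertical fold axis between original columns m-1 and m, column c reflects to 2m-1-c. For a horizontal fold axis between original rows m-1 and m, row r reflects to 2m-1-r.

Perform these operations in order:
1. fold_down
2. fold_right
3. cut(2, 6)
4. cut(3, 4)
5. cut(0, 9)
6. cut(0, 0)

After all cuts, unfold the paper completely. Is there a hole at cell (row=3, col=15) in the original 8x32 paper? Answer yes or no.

Op 1 fold_down: fold axis h@4; visible region now rows[4,8) x cols[0,32) = 4x32
Op 2 fold_right: fold axis v@16; visible region now rows[4,8) x cols[16,32) = 4x16
Op 3 cut(2, 6): punch at orig (6,22); cuts so far [(6, 22)]; region rows[4,8) x cols[16,32) = 4x16
Op 4 cut(3, 4): punch at orig (7,20); cuts so far [(6, 22), (7, 20)]; region rows[4,8) x cols[16,32) = 4x16
Op 5 cut(0, 9): punch at orig (4,25); cuts so far [(4, 25), (6, 22), (7, 20)]; region rows[4,8) x cols[16,32) = 4x16
Op 6 cut(0, 0): punch at orig (4,16); cuts so far [(4, 16), (4, 25), (6, 22), (7, 20)]; region rows[4,8) x cols[16,32) = 4x16
Unfold 1 (reflect across v@16): 8 holes -> [(4, 6), (4, 15), (4, 16), (4, 25), (6, 9), (6, 22), (7, 11), (7, 20)]
Unfold 2 (reflect across h@4): 16 holes -> [(0, 11), (0, 20), (1, 9), (1, 22), (3, 6), (3, 15), (3, 16), (3, 25), (4, 6), (4, 15), (4, 16), (4, 25), (6, 9), (6, 22), (7, 11), (7, 20)]
Holes: [(0, 11), (0, 20), (1, 9), (1, 22), (3, 6), (3, 15), (3, 16), (3, 25), (4, 6), (4, 15), (4, 16), (4, 25), (6, 9), (6, 22), (7, 11), (7, 20)]

Answer: yes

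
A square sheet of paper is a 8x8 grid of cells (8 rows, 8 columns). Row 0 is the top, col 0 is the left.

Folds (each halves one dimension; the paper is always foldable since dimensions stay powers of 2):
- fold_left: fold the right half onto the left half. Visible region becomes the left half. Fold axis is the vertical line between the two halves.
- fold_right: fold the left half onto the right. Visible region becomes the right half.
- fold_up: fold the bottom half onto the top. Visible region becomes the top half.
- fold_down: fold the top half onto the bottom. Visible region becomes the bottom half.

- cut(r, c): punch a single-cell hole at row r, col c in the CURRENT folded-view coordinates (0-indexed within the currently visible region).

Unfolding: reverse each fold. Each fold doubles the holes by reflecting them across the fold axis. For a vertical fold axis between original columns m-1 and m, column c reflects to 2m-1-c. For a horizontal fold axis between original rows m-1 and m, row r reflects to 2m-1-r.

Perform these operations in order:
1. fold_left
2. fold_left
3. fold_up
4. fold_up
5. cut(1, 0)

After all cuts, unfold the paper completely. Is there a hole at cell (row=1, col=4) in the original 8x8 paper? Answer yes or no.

Op 1 fold_left: fold axis v@4; visible region now rows[0,8) x cols[0,4) = 8x4
Op 2 fold_left: fold axis v@2; visible region now rows[0,8) x cols[0,2) = 8x2
Op 3 fold_up: fold axis h@4; visible region now rows[0,4) x cols[0,2) = 4x2
Op 4 fold_up: fold axis h@2; visible region now rows[0,2) x cols[0,2) = 2x2
Op 5 cut(1, 0): punch at orig (1,0); cuts so far [(1, 0)]; region rows[0,2) x cols[0,2) = 2x2
Unfold 1 (reflect across h@2): 2 holes -> [(1, 0), (2, 0)]
Unfold 2 (reflect across h@4): 4 holes -> [(1, 0), (2, 0), (5, 0), (6, 0)]
Unfold 3 (reflect across v@2): 8 holes -> [(1, 0), (1, 3), (2, 0), (2, 3), (5, 0), (5, 3), (6, 0), (6, 3)]
Unfold 4 (reflect across v@4): 16 holes -> [(1, 0), (1, 3), (1, 4), (1, 7), (2, 0), (2, 3), (2, 4), (2, 7), (5, 0), (5, 3), (5, 4), (5, 7), (6, 0), (6, 3), (6, 4), (6, 7)]
Holes: [(1, 0), (1, 3), (1, 4), (1, 7), (2, 0), (2, 3), (2, 4), (2, 7), (5, 0), (5, 3), (5, 4), (5, 7), (6, 0), (6, 3), (6, 4), (6, 7)]

Answer: yes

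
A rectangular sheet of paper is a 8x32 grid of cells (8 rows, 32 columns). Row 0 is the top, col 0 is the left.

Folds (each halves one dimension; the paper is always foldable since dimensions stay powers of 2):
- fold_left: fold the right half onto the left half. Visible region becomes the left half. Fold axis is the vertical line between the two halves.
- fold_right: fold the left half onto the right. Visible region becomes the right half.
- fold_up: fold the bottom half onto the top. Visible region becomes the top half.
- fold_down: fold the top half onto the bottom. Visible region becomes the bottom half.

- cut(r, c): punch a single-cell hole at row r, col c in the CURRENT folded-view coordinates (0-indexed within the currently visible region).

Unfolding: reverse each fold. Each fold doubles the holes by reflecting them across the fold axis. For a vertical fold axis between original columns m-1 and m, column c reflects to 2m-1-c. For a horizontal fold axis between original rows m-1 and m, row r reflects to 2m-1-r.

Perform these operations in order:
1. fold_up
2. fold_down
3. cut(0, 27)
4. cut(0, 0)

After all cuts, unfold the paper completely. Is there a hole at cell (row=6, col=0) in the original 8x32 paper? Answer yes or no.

Op 1 fold_up: fold axis h@4; visible region now rows[0,4) x cols[0,32) = 4x32
Op 2 fold_down: fold axis h@2; visible region now rows[2,4) x cols[0,32) = 2x32
Op 3 cut(0, 27): punch at orig (2,27); cuts so far [(2, 27)]; region rows[2,4) x cols[0,32) = 2x32
Op 4 cut(0, 0): punch at orig (2,0); cuts so far [(2, 0), (2, 27)]; region rows[2,4) x cols[0,32) = 2x32
Unfold 1 (reflect across h@2): 4 holes -> [(1, 0), (1, 27), (2, 0), (2, 27)]
Unfold 2 (reflect across h@4): 8 holes -> [(1, 0), (1, 27), (2, 0), (2, 27), (5, 0), (5, 27), (6, 0), (6, 27)]
Holes: [(1, 0), (1, 27), (2, 0), (2, 27), (5, 0), (5, 27), (6, 0), (6, 27)]

Answer: yes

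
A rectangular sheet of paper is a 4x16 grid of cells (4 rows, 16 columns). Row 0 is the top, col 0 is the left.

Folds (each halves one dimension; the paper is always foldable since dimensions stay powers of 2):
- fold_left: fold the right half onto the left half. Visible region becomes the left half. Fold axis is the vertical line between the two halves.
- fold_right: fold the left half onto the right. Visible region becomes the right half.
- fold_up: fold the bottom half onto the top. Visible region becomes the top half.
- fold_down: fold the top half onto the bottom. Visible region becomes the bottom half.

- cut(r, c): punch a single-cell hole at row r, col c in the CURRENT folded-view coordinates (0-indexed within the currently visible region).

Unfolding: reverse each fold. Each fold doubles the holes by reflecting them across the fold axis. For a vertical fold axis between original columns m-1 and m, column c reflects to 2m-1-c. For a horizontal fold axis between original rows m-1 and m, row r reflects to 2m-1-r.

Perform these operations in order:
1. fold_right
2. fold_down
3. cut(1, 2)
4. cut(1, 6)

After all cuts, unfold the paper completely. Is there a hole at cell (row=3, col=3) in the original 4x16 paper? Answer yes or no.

Op 1 fold_right: fold axis v@8; visible region now rows[0,4) x cols[8,16) = 4x8
Op 2 fold_down: fold axis h@2; visible region now rows[2,4) x cols[8,16) = 2x8
Op 3 cut(1, 2): punch at orig (3,10); cuts so far [(3, 10)]; region rows[2,4) x cols[8,16) = 2x8
Op 4 cut(1, 6): punch at orig (3,14); cuts so far [(3, 10), (3, 14)]; region rows[2,4) x cols[8,16) = 2x8
Unfold 1 (reflect across h@2): 4 holes -> [(0, 10), (0, 14), (3, 10), (3, 14)]
Unfold 2 (reflect across v@8): 8 holes -> [(0, 1), (0, 5), (0, 10), (0, 14), (3, 1), (3, 5), (3, 10), (3, 14)]
Holes: [(0, 1), (0, 5), (0, 10), (0, 14), (3, 1), (3, 5), (3, 10), (3, 14)]

Answer: no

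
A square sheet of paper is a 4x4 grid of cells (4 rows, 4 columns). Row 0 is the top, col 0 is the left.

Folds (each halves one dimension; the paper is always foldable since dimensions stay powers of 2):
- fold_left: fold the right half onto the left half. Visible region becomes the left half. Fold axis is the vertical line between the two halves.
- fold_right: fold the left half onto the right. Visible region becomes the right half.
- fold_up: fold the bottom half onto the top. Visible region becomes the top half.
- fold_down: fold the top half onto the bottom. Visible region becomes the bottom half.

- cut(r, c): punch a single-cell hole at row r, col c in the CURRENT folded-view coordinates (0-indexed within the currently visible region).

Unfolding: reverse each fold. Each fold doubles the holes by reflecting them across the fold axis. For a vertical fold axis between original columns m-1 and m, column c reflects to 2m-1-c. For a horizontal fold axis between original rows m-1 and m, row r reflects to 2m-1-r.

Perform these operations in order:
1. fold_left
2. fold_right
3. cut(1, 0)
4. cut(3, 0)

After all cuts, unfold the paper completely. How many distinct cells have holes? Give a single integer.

Op 1 fold_left: fold axis v@2; visible region now rows[0,4) x cols[0,2) = 4x2
Op 2 fold_right: fold axis v@1; visible region now rows[0,4) x cols[1,2) = 4x1
Op 3 cut(1, 0): punch at orig (1,1); cuts so far [(1, 1)]; region rows[0,4) x cols[1,2) = 4x1
Op 4 cut(3, 0): punch at orig (3,1); cuts so far [(1, 1), (3, 1)]; region rows[0,4) x cols[1,2) = 4x1
Unfold 1 (reflect across v@1): 4 holes -> [(1, 0), (1, 1), (3, 0), (3, 1)]
Unfold 2 (reflect across v@2): 8 holes -> [(1, 0), (1, 1), (1, 2), (1, 3), (3, 0), (3, 1), (3, 2), (3, 3)]

Answer: 8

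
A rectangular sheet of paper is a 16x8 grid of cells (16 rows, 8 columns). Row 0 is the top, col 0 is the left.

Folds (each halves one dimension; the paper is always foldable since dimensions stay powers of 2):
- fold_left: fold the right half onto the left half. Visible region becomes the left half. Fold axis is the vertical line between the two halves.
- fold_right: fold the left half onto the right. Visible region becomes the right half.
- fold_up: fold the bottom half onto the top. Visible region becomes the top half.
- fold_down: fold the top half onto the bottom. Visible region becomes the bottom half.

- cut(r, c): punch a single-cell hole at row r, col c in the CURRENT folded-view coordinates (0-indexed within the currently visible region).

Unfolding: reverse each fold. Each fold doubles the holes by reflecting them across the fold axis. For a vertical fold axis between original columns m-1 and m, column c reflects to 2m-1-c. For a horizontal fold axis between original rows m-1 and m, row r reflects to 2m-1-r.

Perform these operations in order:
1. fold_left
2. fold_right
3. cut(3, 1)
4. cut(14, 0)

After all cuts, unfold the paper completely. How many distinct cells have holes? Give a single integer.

Answer: 8

Derivation:
Op 1 fold_left: fold axis v@4; visible region now rows[0,16) x cols[0,4) = 16x4
Op 2 fold_right: fold axis v@2; visible region now rows[0,16) x cols[2,4) = 16x2
Op 3 cut(3, 1): punch at orig (3,3); cuts so far [(3, 3)]; region rows[0,16) x cols[2,4) = 16x2
Op 4 cut(14, 0): punch at orig (14,2); cuts so far [(3, 3), (14, 2)]; region rows[0,16) x cols[2,4) = 16x2
Unfold 1 (reflect across v@2): 4 holes -> [(3, 0), (3, 3), (14, 1), (14, 2)]
Unfold 2 (reflect across v@4): 8 holes -> [(3, 0), (3, 3), (3, 4), (3, 7), (14, 1), (14, 2), (14, 5), (14, 6)]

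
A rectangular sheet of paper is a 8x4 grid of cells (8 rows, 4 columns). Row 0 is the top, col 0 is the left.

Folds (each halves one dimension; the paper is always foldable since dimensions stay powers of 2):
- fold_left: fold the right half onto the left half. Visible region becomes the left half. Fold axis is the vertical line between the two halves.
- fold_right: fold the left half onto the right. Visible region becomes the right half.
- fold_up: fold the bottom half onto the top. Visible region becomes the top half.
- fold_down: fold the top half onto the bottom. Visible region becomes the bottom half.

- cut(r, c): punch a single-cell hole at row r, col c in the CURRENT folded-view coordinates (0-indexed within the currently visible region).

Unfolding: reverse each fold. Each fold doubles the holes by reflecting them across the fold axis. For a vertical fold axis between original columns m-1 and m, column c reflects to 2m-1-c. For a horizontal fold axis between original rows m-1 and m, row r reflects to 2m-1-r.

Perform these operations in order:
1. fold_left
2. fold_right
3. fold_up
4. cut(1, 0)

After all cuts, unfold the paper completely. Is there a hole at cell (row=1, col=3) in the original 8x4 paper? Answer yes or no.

Answer: yes

Derivation:
Op 1 fold_left: fold axis v@2; visible region now rows[0,8) x cols[0,2) = 8x2
Op 2 fold_right: fold axis v@1; visible region now rows[0,8) x cols[1,2) = 8x1
Op 3 fold_up: fold axis h@4; visible region now rows[0,4) x cols[1,2) = 4x1
Op 4 cut(1, 0): punch at orig (1,1); cuts so far [(1, 1)]; region rows[0,4) x cols[1,2) = 4x1
Unfold 1 (reflect across h@4): 2 holes -> [(1, 1), (6, 1)]
Unfold 2 (reflect across v@1): 4 holes -> [(1, 0), (1, 1), (6, 0), (6, 1)]
Unfold 3 (reflect across v@2): 8 holes -> [(1, 0), (1, 1), (1, 2), (1, 3), (6, 0), (6, 1), (6, 2), (6, 3)]
Holes: [(1, 0), (1, 1), (1, 2), (1, 3), (6, 0), (6, 1), (6, 2), (6, 3)]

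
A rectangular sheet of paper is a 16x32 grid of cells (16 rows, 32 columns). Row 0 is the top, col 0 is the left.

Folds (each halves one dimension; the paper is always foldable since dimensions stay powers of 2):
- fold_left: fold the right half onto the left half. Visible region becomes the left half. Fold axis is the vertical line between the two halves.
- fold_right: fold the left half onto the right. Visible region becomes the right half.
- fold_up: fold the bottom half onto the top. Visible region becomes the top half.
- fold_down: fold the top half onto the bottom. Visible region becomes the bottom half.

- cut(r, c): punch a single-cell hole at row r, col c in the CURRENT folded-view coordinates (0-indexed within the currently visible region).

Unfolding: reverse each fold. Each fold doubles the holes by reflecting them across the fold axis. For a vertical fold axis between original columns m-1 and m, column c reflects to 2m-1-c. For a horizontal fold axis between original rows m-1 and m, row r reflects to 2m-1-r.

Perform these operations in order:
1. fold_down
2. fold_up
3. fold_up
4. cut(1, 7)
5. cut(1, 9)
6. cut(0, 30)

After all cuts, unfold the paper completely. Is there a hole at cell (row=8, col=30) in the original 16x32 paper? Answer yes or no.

Op 1 fold_down: fold axis h@8; visible region now rows[8,16) x cols[0,32) = 8x32
Op 2 fold_up: fold axis h@12; visible region now rows[8,12) x cols[0,32) = 4x32
Op 3 fold_up: fold axis h@10; visible region now rows[8,10) x cols[0,32) = 2x32
Op 4 cut(1, 7): punch at orig (9,7); cuts so far [(9, 7)]; region rows[8,10) x cols[0,32) = 2x32
Op 5 cut(1, 9): punch at orig (9,9); cuts so far [(9, 7), (9, 9)]; region rows[8,10) x cols[0,32) = 2x32
Op 6 cut(0, 30): punch at orig (8,30); cuts so far [(8, 30), (9, 7), (9, 9)]; region rows[8,10) x cols[0,32) = 2x32
Unfold 1 (reflect across h@10): 6 holes -> [(8, 30), (9, 7), (9, 9), (10, 7), (10, 9), (11, 30)]
Unfold 2 (reflect across h@12): 12 holes -> [(8, 30), (9, 7), (9, 9), (10, 7), (10, 9), (11, 30), (12, 30), (13, 7), (13, 9), (14, 7), (14, 9), (15, 30)]
Unfold 3 (reflect across h@8): 24 holes -> [(0, 30), (1, 7), (1, 9), (2, 7), (2, 9), (3, 30), (4, 30), (5, 7), (5, 9), (6, 7), (6, 9), (7, 30), (8, 30), (9, 7), (9, 9), (10, 7), (10, 9), (11, 30), (12, 30), (13, 7), (13, 9), (14, 7), (14, 9), (15, 30)]
Holes: [(0, 30), (1, 7), (1, 9), (2, 7), (2, 9), (3, 30), (4, 30), (5, 7), (5, 9), (6, 7), (6, 9), (7, 30), (8, 30), (9, 7), (9, 9), (10, 7), (10, 9), (11, 30), (12, 30), (13, 7), (13, 9), (14, 7), (14, 9), (15, 30)]

Answer: yes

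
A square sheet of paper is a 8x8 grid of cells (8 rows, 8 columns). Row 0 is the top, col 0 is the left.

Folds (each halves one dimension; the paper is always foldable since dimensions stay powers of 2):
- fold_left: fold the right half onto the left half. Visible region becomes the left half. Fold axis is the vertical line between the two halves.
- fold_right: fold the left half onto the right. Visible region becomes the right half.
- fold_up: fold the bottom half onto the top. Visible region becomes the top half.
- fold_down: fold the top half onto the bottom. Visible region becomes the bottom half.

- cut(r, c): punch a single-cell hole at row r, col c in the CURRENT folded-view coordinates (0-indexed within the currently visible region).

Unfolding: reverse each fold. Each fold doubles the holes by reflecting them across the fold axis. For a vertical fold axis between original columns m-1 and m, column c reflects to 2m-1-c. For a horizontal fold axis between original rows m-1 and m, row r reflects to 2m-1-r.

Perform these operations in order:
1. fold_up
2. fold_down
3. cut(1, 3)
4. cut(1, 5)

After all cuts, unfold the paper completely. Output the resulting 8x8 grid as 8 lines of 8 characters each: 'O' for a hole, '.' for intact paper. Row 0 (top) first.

Op 1 fold_up: fold axis h@4; visible region now rows[0,4) x cols[0,8) = 4x8
Op 2 fold_down: fold axis h@2; visible region now rows[2,4) x cols[0,8) = 2x8
Op 3 cut(1, 3): punch at orig (3,3); cuts so far [(3, 3)]; region rows[2,4) x cols[0,8) = 2x8
Op 4 cut(1, 5): punch at orig (3,5); cuts so far [(3, 3), (3, 5)]; region rows[2,4) x cols[0,8) = 2x8
Unfold 1 (reflect across h@2): 4 holes -> [(0, 3), (0, 5), (3, 3), (3, 5)]
Unfold 2 (reflect across h@4): 8 holes -> [(0, 3), (0, 5), (3, 3), (3, 5), (4, 3), (4, 5), (7, 3), (7, 5)]

Answer: ...O.O..
........
........
...O.O..
...O.O..
........
........
...O.O..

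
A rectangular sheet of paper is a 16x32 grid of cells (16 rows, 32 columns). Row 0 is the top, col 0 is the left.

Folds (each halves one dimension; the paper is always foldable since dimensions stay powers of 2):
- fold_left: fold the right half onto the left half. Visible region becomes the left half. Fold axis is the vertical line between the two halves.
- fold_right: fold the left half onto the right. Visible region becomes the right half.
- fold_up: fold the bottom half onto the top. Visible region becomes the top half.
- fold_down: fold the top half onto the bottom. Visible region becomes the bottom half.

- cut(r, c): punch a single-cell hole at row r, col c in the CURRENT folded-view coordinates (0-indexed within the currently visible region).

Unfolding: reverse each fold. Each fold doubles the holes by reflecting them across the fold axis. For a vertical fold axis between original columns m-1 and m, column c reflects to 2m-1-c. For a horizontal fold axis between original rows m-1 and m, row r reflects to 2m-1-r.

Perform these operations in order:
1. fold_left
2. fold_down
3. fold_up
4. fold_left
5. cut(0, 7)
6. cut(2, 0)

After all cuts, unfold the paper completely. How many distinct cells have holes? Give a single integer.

Answer: 32

Derivation:
Op 1 fold_left: fold axis v@16; visible region now rows[0,16) x cols[0,16) = 16x16
Op 2 fold_down: fold axis h@8; visible region now rows[8,16) x cols[0,16) = 8x16
Op 3 fold_up: fold axis h@12; visible region now rows[8,12) x cols[0,16) = 4x16
Op 4 fold_left: fold axis v@8; visible region now rows[8,12) x cols[0,8) = 4x8
Op 5 cut(0, 7): punch at orig (8,7); cuts so far [(8, 7)]; region rows[8,12) x cols[0,8) = 4x8
Op 6 cut(2, 0): punch at orig (10,0); cuts so far [(8, 7), (10, 0)]; region rows[8,12) x cols[0,8) = 4x8
Unfold 1 (reflect across v@8): 4 holes -> [(8, 7), (8, 8), (10, 0), (10, 15)]
Unfold 2 (reflect across h@12): 8 holes -> [(8, 7), (8, 8), (10, 0), (10, 15), (13, 0), (13, 15), (15, 7), (15, 8)]
Unfold 3 (reflect across h@8): 16 holes -> [(0, 7), (0, 8), (2, 0), (2, 15), (5, 0), (5, 15), (7, 7), (7, 8), (8, 7), (8, 8), (10, 0), (10, 15), (13, 0), (13, 15), (15, 7), (15, 8)]
Unfold 4 (reflect across v@16): 32 holes -> [(0, 7), (0, 8), (0, 23), (0, 24), (2, 0), (2, 15), (2, 16), (2, 31), (5, 0), (5, 15), (5, 16), (5, 31), (7, 7), (7, 8), (7, 23), (7, 24), (8, 7), (8, 8), (8, 23), (8, 24), (10, 0), (10, 15), (10, 16), (10, 31), (13, 0), (13, 15), (13, 16), (13, 31), (15, 7), (15, 8), (15, 23), (15, 24)]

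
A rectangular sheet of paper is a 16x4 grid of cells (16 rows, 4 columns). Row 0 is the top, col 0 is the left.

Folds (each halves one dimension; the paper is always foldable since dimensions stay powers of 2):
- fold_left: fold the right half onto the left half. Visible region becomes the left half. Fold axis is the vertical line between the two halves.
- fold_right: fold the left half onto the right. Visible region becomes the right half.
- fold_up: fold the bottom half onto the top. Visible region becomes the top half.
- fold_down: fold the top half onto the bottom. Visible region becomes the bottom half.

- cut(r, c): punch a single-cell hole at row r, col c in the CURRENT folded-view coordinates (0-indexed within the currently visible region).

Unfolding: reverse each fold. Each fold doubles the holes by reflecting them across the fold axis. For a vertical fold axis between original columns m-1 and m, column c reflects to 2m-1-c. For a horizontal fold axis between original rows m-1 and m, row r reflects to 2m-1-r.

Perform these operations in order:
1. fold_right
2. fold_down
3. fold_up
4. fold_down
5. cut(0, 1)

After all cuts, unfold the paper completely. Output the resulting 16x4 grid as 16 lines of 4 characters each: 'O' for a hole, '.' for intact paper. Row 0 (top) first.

Op 1 fold_right: fold axis v@2; visible region now rows[0,16) x cols[2,4) = 16x2
Op 2 fold_down: fold axis h@8; visible region now rows[8,16) x cols[2,4) = 8x2
Op 3 fold_up: fold axis h@12; visible region now rows[8,12) x cols[2,4) = 4x2
Op 4 fold_down: fold axis h@10; visible region now rows[10,12) x cols[2,4) = 2x2
Op 5 cut(0, 1): punch at orig (10,3); cuts so far [(10, 3)]; region rows[10,12) x cols[2,4) = 2x2
Unfold 1 (reflect across h@10): 2 holes -> [(9, 3), (10, 3)]
Unfold 2 (reflect across h@12): 4 holes -> [(9, 3), (10, 3), (13, 3), (14, 3)]
Unfold 3 (reflect across h@8): 8 holes -> [(1, 3), (2, 3), (5, 3), (6, 3), (9, 3), (10, 3), (13, 3), (14, 3)]
Unfold 4 (reflect across v@2): 16 holes -> [(1, 0), (1, 3), (2, 0), (2, 3), (5, 0), (5, 3), (6, 0), (6, 3), (9, 0), (9, 3), (10, 0), (10, 3), (13, 0), (13, 3), (14, 0), (14, 3)]

Answer: ....
O..O
O..O
....
....
O..O
O..O
....
....
O..O
O..O
....
....
O..O
O..O
....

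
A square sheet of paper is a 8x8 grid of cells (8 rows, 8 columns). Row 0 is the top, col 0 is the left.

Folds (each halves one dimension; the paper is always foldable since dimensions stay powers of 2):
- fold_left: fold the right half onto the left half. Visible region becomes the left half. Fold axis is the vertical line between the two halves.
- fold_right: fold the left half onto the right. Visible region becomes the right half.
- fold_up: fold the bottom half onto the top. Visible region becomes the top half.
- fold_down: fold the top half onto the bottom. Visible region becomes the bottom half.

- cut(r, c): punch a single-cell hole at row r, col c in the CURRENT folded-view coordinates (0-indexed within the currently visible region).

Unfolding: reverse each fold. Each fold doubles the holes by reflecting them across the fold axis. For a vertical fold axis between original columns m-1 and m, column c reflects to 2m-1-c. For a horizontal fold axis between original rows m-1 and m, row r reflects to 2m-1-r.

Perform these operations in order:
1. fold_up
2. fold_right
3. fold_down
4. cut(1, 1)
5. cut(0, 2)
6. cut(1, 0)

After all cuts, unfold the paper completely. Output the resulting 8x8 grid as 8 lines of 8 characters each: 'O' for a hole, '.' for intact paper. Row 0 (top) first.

Answer: ..OOOO..
.O....O.
.O....O.
..OOOO..
..OOOO..
.O....O.
.O....O.
..OOOO..

Derivation:
Op 1 fold_up: fold axis h@4; visible region now rows[0,4) x cols[0,8) = 4x8
Op 2 fold_right: fold axis v@4; visible region now rows[0,4) x cols[4,8) = 4x4
Op 3 fold_down: fold axis h@2; visible region now rows[2,4) x cols[4,8) = 2x4
Op 4 cut(1, 1): punch at orig (3,5); cuts so far [(3, 5)]; region rows[2,4) x cols[4,8) = 2x4
Op 5 cut(0, 2): punch at orig (2,6); cuts so far [(2, 6), (3, 5)]; region rows[2,4) x cols[4,8) = 2x4
Op 6 cut(1, 0): punch at orig (3,4); cuts so far [(2, 6), (3, 4), (3, 5)]; region rows[2,4) x cols[4,8) = 2x4
Unfold 1 (reflect across h@2): 6 holes -> [(0, 4), (0, 5), (1, 6), (2, 6), (3, 4), (3, 5)]
Unfold 2 (reflect across v@4): 12 holes -> [(0, 2), (0, 3), (0, 4), (0, 5), (1, 1), (1, 6), (2, 1), (2, 6), (3, 2), (3, 3), (3, 4), (3, 5)]
Unfold 3 (reflect across h@4): 24 holes -> [(0, 2), (0, 3), (0, 4), (0, 5), (1, 1), (1, 6), (2, 1), (2, 6), (3, 2), (3, 3), (3, 4), (3, 5), (4, 2), (4, 3), (4, 4), (4, 5), (5, 1), (5, 6), (6, 1), (6, 6), (7, 2), (7, 3), (7, 4), (7, 5)]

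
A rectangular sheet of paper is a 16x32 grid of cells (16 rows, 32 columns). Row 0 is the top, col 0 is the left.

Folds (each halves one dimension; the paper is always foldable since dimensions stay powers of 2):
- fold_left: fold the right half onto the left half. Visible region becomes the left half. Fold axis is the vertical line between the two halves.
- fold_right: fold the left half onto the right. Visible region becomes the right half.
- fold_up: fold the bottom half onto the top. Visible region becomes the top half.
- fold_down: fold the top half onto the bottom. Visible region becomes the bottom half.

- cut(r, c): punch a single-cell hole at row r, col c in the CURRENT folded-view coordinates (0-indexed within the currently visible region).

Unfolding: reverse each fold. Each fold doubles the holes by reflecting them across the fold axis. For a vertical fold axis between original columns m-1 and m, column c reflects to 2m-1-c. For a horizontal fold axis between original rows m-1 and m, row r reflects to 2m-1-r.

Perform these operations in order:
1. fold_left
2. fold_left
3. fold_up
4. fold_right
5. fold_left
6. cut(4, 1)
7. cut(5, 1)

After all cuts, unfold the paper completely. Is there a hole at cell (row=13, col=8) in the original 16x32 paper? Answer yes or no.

Op 1 fold_left: fold axis v@16; visible region now rows[0,16) x cols[0,16) = 16x16
Op 2 fold_left: fold axis v@8; visible region now rows[0,16) x cols[0,8) = 16x8
Op 3 fold_up: fold axis h@8; visible region now rows[0,8) x cols[0,8) = 8x8
Op 4 fold_right: fold axis v@4; visible region now rows[0,8) x cols[4,8) = 8x4
Op 5 fold_left: fold axis v@6; visible region now rows[0,8) x cols[4,6) = 8x2
Op 6 cut(4, 1): punch at orig (4,5); cuts so far [(4, 5)]; region rows[0,8) x cols[4,6) = 8x2
Op 7 cut(5, 1): punch at orig (5,5); cuts so far [(4, 5), (5, 5)]; region rows[0,8) x cols[4,6) = 8x2
Unfold 1 (reflect across v@6): 4 holes -> [(4, 5), (4, 6), (5, 5), (5, 6)]
Unfold 2 (reflect across v@4): 8 holes -> [(4, 1), (4, 2), (4, 5), (4, 6), (5, 1), (5, 2), (5, 5), (5, 6)]
Unfold 3 (reflect across h@8): 16 holes -> [(4, 1), (4, 2), (4, 5), (4, 6), (5, 1), (5, 2), (5, 5), (5, 6), (10, 1), (10, 2), (10, 5), (10, 6), (11, 1), (11, 2), (11, 5), (11, 6)]
Unfold 4 (reflect across v@8): 32 holes -> [(4, 1), (4, 2), (4, 5), (4, 6), (4, 9), (4, 10), (4, 13), (4, 14), (5, 1), (5, 2), (5, 5), (5, 6), (5, 9), (5, 10), (5, 13), (5, 14), (10, 1), (10, 2), (10, 5), (10, 6), (10, 9), (10, 10), (10, 13), (10, 14), (11, 1), (11, 2), (11, 5), (11, 6), (11, 9), (11, 10), (11, 13), (11, 14)]
Unfold 5 (reflect across v@16): 64 holes -> [(4, 1), (4, 2), (4, 5), (4, 6), (4, 9), (4, 10), (4, 13), (4, 14), (4, 17), (4, 18), (4, 21), (4, 22), (4, 25), (4, 26), (4, 29), (4, 30), (5, 1), (5, 2), (5, 5), (5, 6), (5, 9), (5, 10), (5, 13), (5, 14), (5, 17), (5, 18), (5, 21), (5, 22), (5, 25), (5, 26), (5, 29), (5, 30), (10, 1), (10, 2), (10, 5), (10, 6), (10, 9), (10, 10), (10, 13), (10, 14), (10, 17), (10, 18), (10, 21), (10, 22), (10, 25), (10, 26), (10, 29), (10, 30), (11, 1), (11, 2), (11, 5), (11, 6), (11, 9), (11, 10), (11, 13), (11, 14), (11, 17), (11, 18), (11, 21), (11, 22), (11, 25), (11, 26), (11, 29), (11, 30)]
Holes: [(4, 1), (4, 2), (4, 5), (4, 6), (4, 9), (4, 10), (4, 13), (4, 14), (4, 17), (4, 18), (4, 21), (4, 22), (4, 25), (4, 26), (4, 29), (4, 30), (5, 1), (5, 2), (5, 5), (5, 6), (5, 9), (5, 10), (5, 13), (5, 14), (5, 17), (5, 18), (5, 21), (5, 22), (5, 25), (5, 26), (5, 29), (5, 30), (10, 1), (10, 2), (10, 5), (10, 6), (10, 9), (10, 10), (10, 13), (10, 14), (10, 17), (10, 18), (10, 21), (10, 22), (10, 25), (10, 26), (10, 29), (10, 30), (11, 1), (11, 2), (11, 5), (11, 6), (11, 9), (11, 10), (11, 13), (11, 14), (11, 17), (11, 18), (11, 21), (11, 22), (11, 25), (11, 26), (11, 29), (11, 30)]

Answer: no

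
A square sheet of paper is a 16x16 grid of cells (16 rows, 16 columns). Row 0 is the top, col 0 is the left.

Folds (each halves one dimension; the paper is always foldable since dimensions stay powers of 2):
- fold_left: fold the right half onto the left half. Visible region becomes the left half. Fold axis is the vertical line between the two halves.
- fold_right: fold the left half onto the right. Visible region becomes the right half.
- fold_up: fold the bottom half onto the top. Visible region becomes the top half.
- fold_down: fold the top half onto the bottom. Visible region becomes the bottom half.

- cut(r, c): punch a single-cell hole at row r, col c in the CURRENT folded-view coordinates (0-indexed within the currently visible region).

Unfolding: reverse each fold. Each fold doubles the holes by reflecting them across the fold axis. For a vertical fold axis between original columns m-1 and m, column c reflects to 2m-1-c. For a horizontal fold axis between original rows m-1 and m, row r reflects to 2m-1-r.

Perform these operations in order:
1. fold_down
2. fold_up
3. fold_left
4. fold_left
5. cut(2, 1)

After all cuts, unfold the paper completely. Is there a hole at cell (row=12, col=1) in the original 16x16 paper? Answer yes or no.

Answer: no

Derivation:
Op 1 fold_down: fold axis h@8; visible region now rows[8,16) x cols[0,16) = 8x16
Op 2 fold_up: fold axis h@12; visible region now rows[8,12) x cols[0,16) = 4x16
Op 3 fold_left: fold axis v@8; visible region now rows[8,12) x cols[0,8) = 4x8
Op 4 fold_left: fold axis v@4; visible region now rows[8,12) x cols[0,4) = 4x4
Op 5 cut(2, 1): punch at orig (10,1); cuts so far [(10, 1)]; region rows[8,12) x cols[0,4) = 4x4
Unfold 1 (reflect across v@4): 2 holes -> [(10, 1), (10, 6)]
Unfold 2 (reflect across v@8): 4 holes -> [(10, 1), (10, 6), (10, 9), (10, 14)]
Unfold 3 (reflect across h@12): 8 holes -> [(10, 1), (10, 6), (10, 9), (10, 14), (13, 1), (13, 6), (13, 9), (13, 14)]
Unfold 4 (reflect across h@8): 16 holes -> [(2, 1), (2, 6), (2, 9), (2, 14), (5, 1), (5, 6), (5, 9), (5, 14), (10, 1), (10, 6), (10, 9), (10, 14), (13, 1), (13, 6), (13, 9), (13, 14)]
Holes: [(2, 1), (2, 6), (2, 9), (2, 14), (5, 1), (5, 6), (5, 9), (5, 14), (10, 1), (10, 6), (10, 9), (10, 14), (13, 1), (13, 6), (13, 9), (13, 14)]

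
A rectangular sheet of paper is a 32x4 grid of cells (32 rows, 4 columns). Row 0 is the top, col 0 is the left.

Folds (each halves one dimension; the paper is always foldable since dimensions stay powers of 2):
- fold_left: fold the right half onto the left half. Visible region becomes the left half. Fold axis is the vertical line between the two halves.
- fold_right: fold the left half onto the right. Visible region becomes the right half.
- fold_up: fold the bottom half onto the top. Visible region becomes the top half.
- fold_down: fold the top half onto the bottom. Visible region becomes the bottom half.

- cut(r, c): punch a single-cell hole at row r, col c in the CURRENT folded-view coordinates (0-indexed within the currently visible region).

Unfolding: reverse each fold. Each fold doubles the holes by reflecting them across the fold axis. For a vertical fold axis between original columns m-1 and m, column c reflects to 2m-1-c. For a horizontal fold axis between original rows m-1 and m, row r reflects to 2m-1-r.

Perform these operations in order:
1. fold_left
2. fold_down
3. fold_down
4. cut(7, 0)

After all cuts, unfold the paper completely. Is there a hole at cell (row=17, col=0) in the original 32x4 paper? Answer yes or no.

Op 1 fold_left: fold axis v@2; visible region now rows[0,32) x cols[0,2) = 32x2
Op 2 fold_down: fold axis h@16; visible region now rows[16,32) x cols[0,2) = 16x2
Op 3 fold_down: fold axis h@24; visible region now rows[24,32) x cols[0,2) = 8x2
Op 4 cut(7, 0): punch at orig (31,0); cuts so far [(31, 0)]; region rows[24,32) x cols[0,2) = 8x2
Unfold 1 (reflect across h@24): 2 holes -> [(16, 0), (31, 0)]
Unfold 2 (reflect across h@16): 4 holes -> [(0, 0), (15, 0), (16, 0), (31, 0)]
Unfold 3 (reflect across v@2): 8 holes -> [(0, 0), (0, 3), (15, 0), (15, 3), (16, 0), (16, 3), (31, 0), (31, 3)]
Holes: [(0, 0), (0, 3), (15, 0), (15, 3), (16, 0), (16, 3), (31, 0), (31, 3)]

Answer: no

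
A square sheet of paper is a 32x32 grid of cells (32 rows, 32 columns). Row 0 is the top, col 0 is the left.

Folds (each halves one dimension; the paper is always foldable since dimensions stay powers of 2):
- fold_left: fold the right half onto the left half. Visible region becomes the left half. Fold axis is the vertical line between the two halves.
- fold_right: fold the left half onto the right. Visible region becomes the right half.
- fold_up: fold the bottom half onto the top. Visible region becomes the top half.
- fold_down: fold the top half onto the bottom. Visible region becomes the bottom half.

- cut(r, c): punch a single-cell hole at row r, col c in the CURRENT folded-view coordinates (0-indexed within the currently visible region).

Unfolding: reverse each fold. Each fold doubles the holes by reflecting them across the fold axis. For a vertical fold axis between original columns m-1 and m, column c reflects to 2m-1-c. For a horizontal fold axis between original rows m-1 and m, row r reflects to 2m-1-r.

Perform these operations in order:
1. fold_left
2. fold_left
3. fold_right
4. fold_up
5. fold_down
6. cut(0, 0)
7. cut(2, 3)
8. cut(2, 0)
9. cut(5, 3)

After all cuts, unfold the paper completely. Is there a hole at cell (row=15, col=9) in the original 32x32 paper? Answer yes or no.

Answer: no

Derivation:
Op 1 fold_left: fold axis v@16; visible region now rows[0,32) x cols[0,16) = 32x16
Op 2 fold_left: fold axis v@8; visible region now rows[0,32) x cols[0,8) = 32x8
Op 3 fold_right: fold axis v@4; visible region now rows[0,32) x cols[4,8) = 32x4
Op 4 fold_up: fold axis h@16; visible region now rows[0,16) x cols[4,8) = 16x4
Op 5 fold_down: fold axis h@8; visible region now rows[8,16) x cols[4,8) = 8x4
Op 6 cut(0, 0): punch at orig (8,4); cuts so far [(8, 4)]; region rows[8,16) x cols[4,8) = 8x4
Op 7 cut(2, 3): punch at orig (10,7); cuts so far [(8, 4), (10, 7)]; region rows[8,16) x cols[4,8) = 8x4
Op 8 cut(2, 0): punch at orig (10,4); cuts so far [(8, 4), (10, 4), (10, 7)]; region rows[8,16) x cols[4,8) = 8x4
Op 9 cut(5, 3): punch at orig (13,7); cuts so far [(8, 4), (10, 4), (10, 7), (13, 7)]; region rows[8,16) x cols[4,8) = 8x4
Unfold 1 (reflect across h@8): 8 holes -> [(2, 7), (5, 4), (5, 7), (7, 4), (8, 4), (10, 4), (10, 7), (13, 7)]
Unfold 2 (reflect across h@16): 16 holes -> [(2, 7), (5, 4), (5, 7), (7, 4), (8, 4), (10, 4), (10, 7), (13, 7), (18, 7), (21, 4), (21, 7), (23, 4), (24, 4), (26, 4), (26, 7), (29, 7)]
Unfold 3 (reflect across v@4): 32 holes -> [(2, 0), (2, 7), (5, 0), (5, 3), (5, 4), (5, 7), (7, 3), (7, 4), (8, 3), (8, 4), (10, 0), (10, 3), (10, 4), (10, 7), (13, 0), (13, 7), (18, 0), (18, 7), (21, 0), (21, 3), (21, 4), (21, 7), (23, 3), (23, 4), (24, 3), (24, 4), (26, 0), (26, 3), (26, 4), (26, 7), (29, 0), (29, 7)]
Unfold 4 (reflect across v@8): 64 holes -> [(2, 0), (2, 7), (2, 8), (2, 15), (5, 0), (5, 3), (5, 4), (5, 7), (5, 8), (5, 11), (5, 12), (5, 15), (7, 3), (7, 4), (7, 11), (7, 12), (8, 3), (8, 4), (8, 11), (8, 12), (10, 0), (10, 3), (10, 4), (10, 7), (10, 8), (10, 11), (10, 12), (10, 15), (13, 0), (13, 7), (13, 8), (13, 15), (18, 0), (18, 7), (18, 8), (18, 15), (21, 0), (21, 3), (21, 4), (21, 7), (21, 8), (21, 11), (21, 12), (21, 15), (23, 3), (23, 4), (23, 11), (23, 12), (24, 3), (24, 4), (24, 11), (24, 12), (26, 0), (26, 3), (26, 4), (26, 7), (26, 8), (26, 11), (26, 12), (26, 15), (29, 0), (29, 7), (29, 8), (29, 15)]
Unfold 5 (reflect across v@16): 128 holes -> [(2, 0), (2, 7), (2, 8), (2, 15), (2, 16), (2, 23), (2, 24), (2, 31), (5, 0), (5, 3), (5, 4), (5, 7), (5, 8), (5, 11), (5, 12), (5, 15), (5, 16), (5, 19), (5, 20), (5, 23), (5, 24), (5, 27), (5, 28), (5, 31), (7, 3), (7, 4), (7, 11), (7, 12), (7, 19), (7, 20), (7, 27), (7, 28), (8, 3), (8, 4), (8, 11), (8, 12), (8, 19), (8, 20), (8, 27), (8, 28), (10, 0), (10, 3), (10, 4), (10, 7), (10, 8), (10, 11), (10, 12), (10, 15), (10, 16), (10, 19), (10, 20), (10, 23), (10, 24), (10, 27), (10, 28), (10, 31), (13, 0), (13, 7), (13, 8), (13, 15), (13, 16), (13, 23), (13, 24), (13, 31), (18, 0), (18, 7), (18, 8), (18, 15), (18, 16), (18, 23), (18, 24), (18, 31), (21, 0), (21, 3), (21, 4), (21, 7), (21, 8), (21, 11), (21, 12), (21, 15), (21, 16), (21, 19), (21, 20), (21, 23), (21, 24), (21, 27), (21, 28), (21, 31), (23, 3), (23, 4), (23, 11), (23, 12), (23, 19), (23, 20), (23, 27), (23, 28), (24, 3), (24, 4), (24, 11), (24, 12), (24, 19), (24, 20), (24, 27), (24, 28), (26, 0), (26, 3), (26, 4), (26, 7), (26, 8), (26, 11), (26, 12), (26, 15), (26, 16), (26, 19), (26, 20), (26, 23), (26, 24), (26, 27), (26, 28), (26, 31), (29, 0), (29, 7), (29, 8), (29, 15), (29, 16), (29, 23), (29, 24), (29, 31)]
Holes: [(2, 0), (2, 7), (2, 8), (2, 15), (2, 16), (2, 23), (2, 24), (2, 31), (5, 0), (5, 3), (5, 4), (5, 7), (5, 8), (5, 11), (5, 12), (5, 15), (5, 16), (5, 19), (5, 20), (5, 23), (5, 24), (5, 27), (5, 28), (5, 31), (7, 3), (7, 4), (7, 11), (7, 12), (7, 19), (7, 20), (7, 27), (7, 28), (8, 3), (8, 4), (8, 11), (8, 12), (8, 19), (8, 20), (8, 27), (8, 28), (10, 0), (10, 3), (10, 4), (10, 7), (10, 8), (10, 11), (10, 12), (10, 15), (10, 16), (10, 19), (10, 20), (10, 23), (10, 24), (10, 27), (10, 28), (10, 31), (13, 0), (13, 7), (13, 8), (13, 15), (13, 16), (13, 23), (13, 24), (13, 31), (18, 0), (18, 7), (18, 8), (18, 15), (18, 16), (18, 23), (18, 24), (18, 31), (21, 0), (21, 3), (21, 4), (21, 7), (21, 8), (21, 11), (21, 12), (21, 15), (21, 16), (21, 19), (21, 20), (21, 23), (21, 24), (21, 27), (21, 28), (21, 31), (23, 3), (23, 4), (23, 11), (23, 12), (23, 19), (23, 20), (23, 27), (23, 28), (24, 3), (24, 4), (24, 11), (24, 12), (24, 19), (24, 20), (24, 27), (24, 28), (26, 0), (26, 3), (26, 4), (26, 7), (26, 8), (26, 11), (26, 12), (26, 15), (26, 16), (26, 19), (26, 20), (26, 23), (26, 24), (26, 27), (26, 28), (26, 31), (29, 0), (29, 7), (29, 8), (29, 15), (29, 16), (29, 23), (29, 24), (29, 31)]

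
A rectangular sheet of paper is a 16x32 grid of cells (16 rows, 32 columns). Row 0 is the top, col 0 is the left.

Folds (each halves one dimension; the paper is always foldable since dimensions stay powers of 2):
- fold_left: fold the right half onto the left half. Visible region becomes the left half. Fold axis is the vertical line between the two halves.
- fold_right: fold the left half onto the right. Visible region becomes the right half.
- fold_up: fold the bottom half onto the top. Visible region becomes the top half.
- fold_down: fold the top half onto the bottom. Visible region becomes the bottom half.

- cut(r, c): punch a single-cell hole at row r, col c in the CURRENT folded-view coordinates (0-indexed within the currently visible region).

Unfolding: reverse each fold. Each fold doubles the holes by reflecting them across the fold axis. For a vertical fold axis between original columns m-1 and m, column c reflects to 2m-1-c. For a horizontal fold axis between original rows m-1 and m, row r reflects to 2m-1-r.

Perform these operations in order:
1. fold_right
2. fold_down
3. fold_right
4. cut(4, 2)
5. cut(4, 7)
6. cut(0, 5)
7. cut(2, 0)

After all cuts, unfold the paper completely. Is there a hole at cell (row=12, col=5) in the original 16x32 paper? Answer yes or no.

Answer: yes

Derivation:
Op 1 fold_right: fold axis v@16; visible region now rows[0,16) x cols[16,32) = 16x16
Op 2 fold_down: fold axis h@8; visible region now rows[8,16) x cols[16,32) = 8x16
Op 3 fold_right: fold axis v@24; visible region now rows[8,16) x cols[24,32) = 8x8
Op 4 cut(4, 2): punch at orig (12,26); cuts so far [(12, 26)]; region rows[8,16) x cols[24,32) = 8x8
Op 5 cut(4, 7): punch at orig (12,31); cuts so far [(12, 26), (12, 31)]; region rows[8,16) x cols[24,32) = 8x8
Op 6 cut(0, 5): punch at orig (8,29); cuts so far [(8, 29), (12, 26), (12, 31)]; region rows[8,16) x cols[24,32) = 8x8
Op 7 cut(2, 0): punch at orig (10,24); cuts so far [(8, 29), (10, 24), (12, 26), (12, 31)]; region rows[8,16) x cols[24,32) = 8x8
Unfold 1 (reflect across v@24): 8 holes -> [(8, 18), (8, 29), (10, 23), (10, 24), (12, 16), (12, 21), (12, 26), (12, 31)]
Unfold 2 (reflect across h@8): 16 holes -> [(3, 16), (3, 21), (3, 26), (3, 31), (5, 23), (5, 24), (7, 18), (7, 29), (8, 18), (8, 29), (10, 23), (10, 24), (12, 16), (12, 21), (12, 26), (12, 31)]
Unfold 3 (reflect across v@16): 32 holes -> [(3, 0), (3, 5), (3, 10), (3, 15), (3, 16), (3, 21), (3, 26), (3, 31), (5, 7), (5, 8), (5, 23), (5, 24), (7, 2), (7, 13), (7, 18), (7, 29), (8, 2), (8, 13), (8, 18), (8, 29), (10, 7), (10, 8), (10, 23), (10, 24), (12, 0), (12, 5), (12, 10), (12, 15), (12, 16), (12, 21), (12, 26), (12, 31)]
Holes: [(3, 0), (3, 5), (3, 10), (3, 15), (3, 16), (3, 21), (3, 26), (3, 31), (5, 7), (5, 8), (5, 23), (5, 24), (7, 2), (7, 13), (7, 18), (7, 29), (8, 2), (8, 13), (8, 18), (8, 29), (10, 7), (10, 8), (10, 23), (10, 24), (12, 0), (12, 5), (12, 10), (12, 15), (12, 16), (12, 21), (12, 26), (12, 31)]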